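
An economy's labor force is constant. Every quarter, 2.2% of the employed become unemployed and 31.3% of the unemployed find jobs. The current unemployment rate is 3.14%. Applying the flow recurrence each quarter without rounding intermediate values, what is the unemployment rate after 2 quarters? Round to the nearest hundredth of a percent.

Unemployment rate after two quarters ≈ 5.05%.

With a fixed labor force, u_{t+1} = u_t + s·(1−u_t) − f·u_t = u_t·(1−s−f) + s.
Here 1−s−f = 0.665 and s = 0.022.
u_1 = 0.031400 × 0.665 + 0.022 = 0.042881.
u_2 = 0.042881 × 0.665 + 0.022 = 0.050516.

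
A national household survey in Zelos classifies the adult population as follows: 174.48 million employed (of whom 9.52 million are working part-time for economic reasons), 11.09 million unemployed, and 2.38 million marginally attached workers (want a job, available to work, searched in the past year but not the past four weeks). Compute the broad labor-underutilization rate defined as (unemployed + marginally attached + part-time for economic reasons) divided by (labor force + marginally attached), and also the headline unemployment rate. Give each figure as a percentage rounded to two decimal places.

Broad underutilization rate ≈ 12.23%; headline unemployment rate ≈ 5.98%.

Labor force = 174.48 + 11.09 = 185.57 million.
Numerator = 11.09 + 2.38 + 9.52 = 22.99 million.
Denominator = 185.57 + 2.38 = 187.95 million.
Broad rate = 22.99 / 187.95 = 12.23%.
Headline unemployment rate = 11.09 / 185.57 = 5.98%.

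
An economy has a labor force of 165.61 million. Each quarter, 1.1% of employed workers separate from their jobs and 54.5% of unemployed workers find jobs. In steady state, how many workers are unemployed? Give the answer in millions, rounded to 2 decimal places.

About 3.28 million are unemployed in steady state.

Steady-state unemployment rate u* = s/(s+f) = 1.1/(1.1+54.5) = 0.019784.
Unemployed = u* × labor force = 0.019784 × 165.61 ≈ 3.28 million.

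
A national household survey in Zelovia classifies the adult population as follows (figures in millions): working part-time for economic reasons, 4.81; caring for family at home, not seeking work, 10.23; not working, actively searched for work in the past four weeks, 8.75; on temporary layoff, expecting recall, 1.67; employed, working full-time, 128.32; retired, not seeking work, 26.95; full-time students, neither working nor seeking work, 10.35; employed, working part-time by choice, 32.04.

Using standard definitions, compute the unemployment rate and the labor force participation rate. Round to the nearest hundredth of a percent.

Unemployment rate ≈ 5.93%; labor force participation rate ≈ 78.70%.

Employed = 4.81 + 128.32 + 32.04 = 165.17 million (anyone who worked, including part-time for economic reasons, counts as employed).
Unemployed = 8.75 + 1.67 = 10.42 million (jobless and actively searching, or on temporary layoff).
Labor force = 165.17 + 10.42 = 175.59 million.
Not in labor force = 10.23 + 26.95 + 10.35 = 47.53 million (those not working and not actively searching are outside the labor force).
Civilian working-age population = 175.59 + 47.53 = 223.12 million.
Unemployment rate = 10.42 / 175.59 = 5.93%.
Labor force participation rate = 175.59 / 223.12 = 78.70%.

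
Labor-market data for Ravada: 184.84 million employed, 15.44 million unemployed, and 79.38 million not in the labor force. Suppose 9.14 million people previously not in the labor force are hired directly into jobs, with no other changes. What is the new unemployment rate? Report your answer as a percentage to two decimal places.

Initially, labor force = 184.84 + 15.44 = 200.28 million, so u = 15.44/200.28 = 7.71%.
After the change, employed and labor force both rise by 9.14; unemployed unchanged → E = 193.98, U = 15.44, labor force = 209.42 million.
New unemployment rate = 15.44 / 209.42 = 7.37%.

New unemployment rate ≈ 7.37%.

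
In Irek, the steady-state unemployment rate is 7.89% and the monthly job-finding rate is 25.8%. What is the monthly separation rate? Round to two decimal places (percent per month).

Separation rate ≈ 2.21% per month.

From u* = s/(s+f): s = u·f/(1−u).
s = 0.0789 × 25.8 / (1 − 0.0789) = 2.0356 / 0.9211 ≈ 2.21% per month.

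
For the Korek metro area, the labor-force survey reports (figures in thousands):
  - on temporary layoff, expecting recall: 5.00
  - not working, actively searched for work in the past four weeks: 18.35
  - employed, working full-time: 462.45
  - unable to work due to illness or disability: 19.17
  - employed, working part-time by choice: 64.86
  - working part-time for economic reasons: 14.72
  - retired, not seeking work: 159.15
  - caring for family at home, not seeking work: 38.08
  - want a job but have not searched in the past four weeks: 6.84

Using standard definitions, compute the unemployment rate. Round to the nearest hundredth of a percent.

Employed = 462.45 + 64.86 + 14.72 = 542.03 thousand (anyone who worked, including part-time for economic reasons, counts as employed).
Unemployed = 5.00 + 18.35 = 23.35 thousand (jobless and actively searching, or on temporary layoff).
Labor force = 542.03 + 23.35 = 565.38 thousand.
Unemployment rate = 23.35 / 565.38 = 4.13%.

Unemployment rate ≈ 4.13%.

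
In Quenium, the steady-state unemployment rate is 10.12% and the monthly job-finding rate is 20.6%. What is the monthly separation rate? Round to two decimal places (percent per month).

From u* = s/(s+f): s = u·f/(1−u).
s = 0.1012 × 20.6 / (1 − 0.1012) = 2.0847 / 0.8988 ≈ 2.32% per month.

Separation rate ≈ 2.32% per month.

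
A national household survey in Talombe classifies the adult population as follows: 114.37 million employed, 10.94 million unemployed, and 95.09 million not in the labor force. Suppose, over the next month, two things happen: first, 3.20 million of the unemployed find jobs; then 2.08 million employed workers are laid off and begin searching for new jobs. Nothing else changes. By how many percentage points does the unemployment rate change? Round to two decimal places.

Initially, labor force = 114.37 + 10.94 = 125.31 million, so u = 10.94/125.31 = 8.73%.
After the first change, unemployed falls and employed rises by 3.20; labor force unchanged → E = 117.57, U = 7.74, labor force = 125.31 million.
After the second change, employed falls and unemployed rises by 2.08; labor force unchanged → E = 115.49, U = 9.82, labor force = 125.31 million.
New unemployment rate = 9.82 / 125.31 = 7.84%.
Change = 7.84% − 8.73% = −0.89 percentage points.

The unemployment rate changes by −0.89 percentage points.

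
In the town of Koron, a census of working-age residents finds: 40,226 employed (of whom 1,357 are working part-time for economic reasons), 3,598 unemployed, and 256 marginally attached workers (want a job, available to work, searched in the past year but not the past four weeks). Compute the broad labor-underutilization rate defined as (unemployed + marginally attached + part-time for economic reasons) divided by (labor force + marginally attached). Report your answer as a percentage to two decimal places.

Labor force = 40,226 + 3,598 = 43,824.
Numerator = 3,598 + 256 + 1,357 = 5,211.
Denominator = 43,824 + 256 = 44,080.
Broad rate = 5,211 / 44,080 = 11.82%.

Broad underutilization rate ≈ 11.82%.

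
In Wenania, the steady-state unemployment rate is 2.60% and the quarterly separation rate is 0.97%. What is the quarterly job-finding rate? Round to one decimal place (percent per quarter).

From u* = s/(s+f): f = s·(1−u)/u.
f = 0.97 × (1 − 0.0260) / 0.0260 = 0.9448 / 0.0260 ≈ 36.3% per quarter.

Job-finding rate ≈ 36.3% per quarter.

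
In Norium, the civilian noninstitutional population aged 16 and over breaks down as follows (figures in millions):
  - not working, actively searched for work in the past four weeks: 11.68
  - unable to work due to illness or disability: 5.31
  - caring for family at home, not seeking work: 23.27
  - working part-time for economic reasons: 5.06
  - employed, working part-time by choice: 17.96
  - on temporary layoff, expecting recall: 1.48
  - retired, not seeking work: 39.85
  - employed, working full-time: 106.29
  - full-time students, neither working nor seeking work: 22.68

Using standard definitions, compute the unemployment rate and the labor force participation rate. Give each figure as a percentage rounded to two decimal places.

Employed = 5.06 + 17.96 + 106.29 = 129.31 million (anyone who worked, including part-time for economic reasons, counts as employed).
Unemployed = 11.68 + 1.48 = 13.16 million (jobless and actively searching, or on temporary layoff).
Labor force = 129.31 + 13.16 = 142.47 million.
Not in labor force = 5.31 + 23.27 + 39.85 + 22.68 = 91.11 million (those not working and not actively searching are outside the labor force).
Civilian working-age population = 142.47 + 91.11 = 233.58 million.
Unemployment rate = 13.16 / 142.47 = 9.24%.
Labor force participation rate = 142.47 / 233.58 = 60.99%.

Unemployment rate ≈ 9.24%; labor force participation rate ≈ 60.99%.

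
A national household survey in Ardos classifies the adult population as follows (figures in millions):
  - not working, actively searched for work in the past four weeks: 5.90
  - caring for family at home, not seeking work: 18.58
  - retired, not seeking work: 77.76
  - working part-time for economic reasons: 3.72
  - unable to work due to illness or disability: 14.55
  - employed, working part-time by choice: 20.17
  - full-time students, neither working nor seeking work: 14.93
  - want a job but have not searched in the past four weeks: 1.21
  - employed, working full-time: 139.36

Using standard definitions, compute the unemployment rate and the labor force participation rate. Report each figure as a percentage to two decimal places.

Employed = 3.72 + 20.17 + 139.36 = 163.25 million (anyone who worked, including part-time for economic reasons, counts as employed).
Unemployed = 5.90 million.
Labor force = 163.25 + 5.90 = 169.15 million.
Not in labor force = 18.58 + 77.76 + 14.55 + 14.93 + 1.21 = 127.03 million (those not working and not actively searching are outside the labor force — including those who want a job but have given up searching).
Civilian working-age population = 169.15 + 127.03 = 296.18 million.
Unemployment rate = 5.90 / 169.15 = 3.49%.
Labor force participation rate = 169.15 / 296.18 = 57.11%.

Unemployment rate ≈ 3.49%; labor force participation rate ≈ 57.11%.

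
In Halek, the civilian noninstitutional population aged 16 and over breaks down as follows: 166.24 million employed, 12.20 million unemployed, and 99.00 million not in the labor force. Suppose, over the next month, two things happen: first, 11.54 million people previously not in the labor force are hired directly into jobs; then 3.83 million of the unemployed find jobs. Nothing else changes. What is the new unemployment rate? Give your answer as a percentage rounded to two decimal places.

Initially, labor force = 166.24 + 12.20 = 178.44 million, so u = 12.20/178.44 = 6.84%.
After the first change, employed and labor force both rise by 11.54; unemployed unchanged → E = 177.78, U = 12.20, labor force = 189.98 million.
After the second change, unemployed falls and employed rises by 3.83; labor force unchanged → E = 181.61, U = 8.37, labor force = 189.98 million.
New unemployment rate = 8.37 / 189.98 = 4.41%.

New unemployment rate ≈ 4.41%.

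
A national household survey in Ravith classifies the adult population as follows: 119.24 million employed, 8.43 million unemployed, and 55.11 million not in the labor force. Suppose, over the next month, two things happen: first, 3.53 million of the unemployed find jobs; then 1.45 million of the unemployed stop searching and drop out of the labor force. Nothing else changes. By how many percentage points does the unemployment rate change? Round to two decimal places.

The unemployment rate changes by −3.87 percentage points.

Initially, labor force = 119.24 + 8.43 = 127.67 million, so u = 8.43/127.67 = 6.60%.
After the first change, unemployed falls and employed rises by 3.53; labor force unchanged → E = 122.77, U = 4.90, labor force = 127.67 million.
After the second change, unemployed and labor force both fall by 1.45 → E = 122.77, U = 3.45, labor force = 126.22 million.
New unemployment rate = 3.45 / 126.22 = 2.73%.
Change = 2.73% − 6.60% = −3.87 percentage points.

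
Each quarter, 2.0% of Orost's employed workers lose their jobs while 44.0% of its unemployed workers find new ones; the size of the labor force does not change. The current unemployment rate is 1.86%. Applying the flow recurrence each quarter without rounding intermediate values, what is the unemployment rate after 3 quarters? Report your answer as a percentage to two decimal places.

With a fixed labor force, u_{t+1} = u_t + s·(1−u_t) − f·u_t = u_t·(1−s−f) + s.
Here 1−s−f = 0.540 and s = 0.020.
u_1 = 0.018600 × 0.540 + 0.020 = 0.030044.
u_2 = 0.030044 × 0.540 + 0.020 = 0.036224.
u_3 = 0.036224 × 0.540 + 0.020 = 0.039561.

Unemployment rate after three quarters ≈ 3.96%.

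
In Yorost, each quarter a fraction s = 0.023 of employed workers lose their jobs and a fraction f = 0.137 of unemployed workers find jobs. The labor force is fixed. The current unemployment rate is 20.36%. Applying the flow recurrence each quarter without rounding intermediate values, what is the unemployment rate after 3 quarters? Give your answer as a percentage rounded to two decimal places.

With a fixed labor force, u_{t+1} = u_t + s·(1−u_t) − f·u_t = u_t·(1−s−f) + s.
Here 1−s−f = 0.840 and s = 0.023.
u_1 = 0.203600 × 0.840 + 0.023 = 0.194024.
u_2 = 0.194024 × 0.840 + 0.023 = 0.185980.
u_3 = 0.185980 × 0.840 + 0.023 = 0.179223.

Unemployment rate after three quarters ≈ 17.92%.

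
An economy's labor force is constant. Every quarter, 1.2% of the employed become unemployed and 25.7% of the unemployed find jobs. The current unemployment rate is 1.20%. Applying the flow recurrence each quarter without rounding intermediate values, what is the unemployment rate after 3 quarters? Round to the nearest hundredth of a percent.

With a fixed labor force, u_{t+1} = u_t + s·(1−u_t) − f·u_t = u_t·(1−s−f) + s.
Here 1−s−f = 0.731 and s = 0.012.
u_1 = 0.012000 × 0.731 + 0.012 = 0.020772.
u_2 = 0.020772 × 0.731 + 0.012 = 0.027184.
u_3 = 0.027184 × 0.731 + 0.012 = 0.031872.

Unemployment rate after three quarters ≈ 3.19%.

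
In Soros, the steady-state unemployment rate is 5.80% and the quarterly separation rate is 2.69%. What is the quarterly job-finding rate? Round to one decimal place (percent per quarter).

From u* = s/(s+f): f = s·(1−u)/u.
f = 2.69 × (1 − 0.0580) / 0.0580 = 2.5340 / 0.0580 ≈ 43.7% per quarter.

Job-finding rate ≈ 43.7% per quarter.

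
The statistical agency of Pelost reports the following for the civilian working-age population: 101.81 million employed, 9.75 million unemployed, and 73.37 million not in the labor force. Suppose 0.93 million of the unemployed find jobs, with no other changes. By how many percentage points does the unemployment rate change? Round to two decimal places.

Initially, labor force = 101.81 + 9.75 = 111.56 million, so u = 9.75/111.56 = 8.74%.
After the change, unemployed falls and employed rises by 0.93; labor force unchanged → E = 102.74, U = 8.82, labor force = 111.56 million.
New unemployment rate = 8.82 / 111.56 = 7.91%.
Change = 7.91% − 8.74% = −0.83 percentage points.

The unemployment rate changes by −0.83 percentage points.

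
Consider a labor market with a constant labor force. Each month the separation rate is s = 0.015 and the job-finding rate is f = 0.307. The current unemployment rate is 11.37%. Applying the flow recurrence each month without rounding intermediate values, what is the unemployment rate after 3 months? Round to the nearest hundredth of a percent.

With a fixed labor force, u_{t+1} = u_t + s·(1−u_t) − f·u_t = u_t·(1−s−f) + s.
Here 1−s−f = 0.678 and s = 0.015.
u_1 = 0.113700 × 0.678 + 0.015 = 0.092089.
u_2 = 0.092089 × 0.678 + 0.015 = 0.077436.
u_3 = 0.077436 × 0.678 + 0.015 = 0.067502.

Unemployment rate after three months ≈ 6.75%.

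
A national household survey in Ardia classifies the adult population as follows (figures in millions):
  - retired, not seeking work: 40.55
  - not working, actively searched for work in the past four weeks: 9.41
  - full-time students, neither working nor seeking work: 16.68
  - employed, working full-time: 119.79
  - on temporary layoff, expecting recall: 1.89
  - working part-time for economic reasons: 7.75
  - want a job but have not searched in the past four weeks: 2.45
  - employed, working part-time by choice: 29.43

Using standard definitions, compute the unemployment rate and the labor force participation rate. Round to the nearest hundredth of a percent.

Unemployment rate ≈ 6.72%; labor force participation rate ≈ 73.82%.

Employed = 119.79 + 7.75 + 29.43 = 156.97 million (anyone who worked, including part-time for economic reasons, counts as employed).
Unemployed = 9.41 + 1.89 = 11.30 million (jobless and actively searching, or on temporary layoff).
Labor force = 156.97 + 11.30 = 168.27 million.
Not in labor force = 40.55 + 16.68 + 2.45 = 59.68 million (those not working and not actively searching are outside the labor force — including those who want a job but have given up searching).
Civilian working-age population = 168.27 + 59.68 = 227.95 million.
Unemployment rate = 11.30 / 168.27 = 6.72%.
Labor force participation rate = 168.27 / 227.95 = 73.82%.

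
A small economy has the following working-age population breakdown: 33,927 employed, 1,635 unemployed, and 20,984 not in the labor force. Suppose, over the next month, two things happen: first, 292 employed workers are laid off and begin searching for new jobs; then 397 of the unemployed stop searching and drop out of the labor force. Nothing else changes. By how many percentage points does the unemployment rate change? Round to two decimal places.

Initially, labor force = 33,927 + 1,635 = 35,562, so u = 1,635/35,562 = 4.60%.
After the first change, employed falls and unemployed rises by 292; labor force unchanged → E = 33,635, U = 1,927, labor force = 35,562.
After the second change, unemployed and labor force both fall by 397 → E = 33,635, U = 1,530, labor force = 35,165.
New unemployment rate = 1,530 / 35,165 = 4.35%.
Change = 4.35% − 4.60% = −0.25 percentage points.

The unemployment rate changes by −0.25 percentage points.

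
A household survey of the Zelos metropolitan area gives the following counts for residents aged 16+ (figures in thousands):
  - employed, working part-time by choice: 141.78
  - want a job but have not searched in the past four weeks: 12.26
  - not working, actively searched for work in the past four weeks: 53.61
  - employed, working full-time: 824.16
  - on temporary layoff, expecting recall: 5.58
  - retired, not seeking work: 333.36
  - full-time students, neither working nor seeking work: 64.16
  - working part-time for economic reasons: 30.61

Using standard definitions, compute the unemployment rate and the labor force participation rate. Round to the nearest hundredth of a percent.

Unemployment rate ≈ 5.61%; labor force participation rate ≈ 72.04%.

Employed = 141.78 + 824.16 + 30.61 = 996.55 thousand (anyone who worked, including part-time for economic reasons, counts as employed).
Unemployed = 53.61 + 5.58 = 59.19 thousand (jobless and actively searching, or on temporary layoff).
Labor force = 996.55 + 59.19 = 1,055.74 thousand.
Not in labor force = 12.26 + 333.36 + 64.16 = 409.78 thousand (those not working and not actively searching are outside the labor force — including those who want a job but have given up searching).
Civilian working-age population = 1,055.74 + 409.78 = 1,465.52 thousand.
Unemployment rate = 59.19 / 1,055.74 = 5.61%.
Labor force participation rate = 1,055.74 / 1,465.52 = 72.04%.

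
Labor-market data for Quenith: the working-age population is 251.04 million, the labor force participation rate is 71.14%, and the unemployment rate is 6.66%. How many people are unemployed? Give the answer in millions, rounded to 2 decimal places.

Labor force = 0.7114 × 251.04 = 178.59 million.
Unemployed = 0.0666 × 178.59 ≈ 11.89 million.

About 11.89 million are unemployed.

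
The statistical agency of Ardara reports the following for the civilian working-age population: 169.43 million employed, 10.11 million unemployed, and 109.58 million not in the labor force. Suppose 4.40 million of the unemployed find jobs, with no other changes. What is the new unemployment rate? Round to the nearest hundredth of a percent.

New unemployment rate ≈ 3.18%.

Initially, labor force = 169.43 + 10.11 = 179.54 million, so u = 10.11/179.54 = 5.63%.
After the change, unemployed falls and employed rises by 4.40; labor force unchanged → E = 173.83, U = 5.71, labor force = 179.54 million.
New unemployment rate = 5.71 / 179.54 = 3.18%.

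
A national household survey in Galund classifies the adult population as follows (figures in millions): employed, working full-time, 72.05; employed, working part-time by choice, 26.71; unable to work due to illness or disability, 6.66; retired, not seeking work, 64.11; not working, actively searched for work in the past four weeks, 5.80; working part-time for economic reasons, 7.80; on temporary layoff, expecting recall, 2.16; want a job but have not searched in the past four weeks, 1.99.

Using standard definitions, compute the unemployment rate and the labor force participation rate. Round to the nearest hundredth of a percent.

Employed = 72.05 + 26.71 + 7.80 = 106.56 million (anyone who worked, including part-time for economic reasons, counts as employed).
Unemployed = 5.80 + 2.16 = 7.96 million (jobless and actively searching, or on temporary layoff).
Labor force = 106.56 + 7.96 = 114.52 million.
Not in labor force = 6.66 + 64.11 + 1.99 = 72.76 million (those not working and not actively searching are outside the labor force — including those who want a job but have given up searching).
Civilian working-age population = 114.52 + 72.76 = 187.28 million.
Unemployment rate = 7.96 / 114.52 = 6.95%.
Labor force participation rate = 114.52 / 187.28 = 61.15%.

Unemployment rate ≈ 6.95%; labor force participation rate ≈ 61.15%.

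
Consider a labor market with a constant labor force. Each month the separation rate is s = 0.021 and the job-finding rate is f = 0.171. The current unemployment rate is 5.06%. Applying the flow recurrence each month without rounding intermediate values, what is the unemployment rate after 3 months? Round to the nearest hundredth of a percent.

Unemployment rate after three months ≈ 7.84%.

With a fixed labor force, u_{t+1} = u_t + s·(1−u_t) − f·u_t = u_t·(1−s−f) + s.
Here 1−s−f = 0.808 and s = 0.021.
u_1 = 0.050600 × 0.808 + 0.021 = 0.061885.
u_2 = 0.061885 × 0.808 + 0.021 = 0.071003.
u_3 = 0.071003 × 0.808 + 0.021 = 0.078370.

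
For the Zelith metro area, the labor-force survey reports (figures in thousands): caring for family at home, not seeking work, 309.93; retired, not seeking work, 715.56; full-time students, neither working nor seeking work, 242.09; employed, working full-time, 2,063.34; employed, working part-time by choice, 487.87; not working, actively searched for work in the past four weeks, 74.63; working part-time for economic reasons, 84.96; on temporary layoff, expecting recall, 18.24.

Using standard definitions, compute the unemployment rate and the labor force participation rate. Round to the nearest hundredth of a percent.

Unemployment rate ≈ 3.40%; labor force participation rate ≈ 68.28%.

Employed = 2,063.34 + 487.87 + 84.96 = 2,636.17 thousand (anyone who worked, including part-time for economic reasons, counts as employed).
Unemployed = 74.63 + 18.24 = 92.87 thousand (jobless and actively searching, or on temporary layoff).
Labor force = 2,636.17 + 92.87 = 2,729.04 thousand.
Not in labor force = 309.93 + 715.56 + 242.09 = 1,267.58 thousand (those not working and not actively searching are outside the labor force).
Civilian working-age population = 2,729.04 + 1,267.58 = 3,996.62 thousand.
Unemployment rate = 92.87 / 2,729.04 = 3.40%.
Labor force participation rate = 2,729.04 / 3,996.62 = 68.28%.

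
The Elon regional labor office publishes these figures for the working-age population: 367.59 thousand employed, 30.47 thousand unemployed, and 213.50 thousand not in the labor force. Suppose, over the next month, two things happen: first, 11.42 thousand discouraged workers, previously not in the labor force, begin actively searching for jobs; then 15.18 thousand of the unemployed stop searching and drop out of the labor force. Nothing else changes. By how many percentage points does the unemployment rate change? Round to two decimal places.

Initially, labor force = 367.59 + 30.47 = 398.06 thousand, so u = 30.47/398.06 = 7.65%.
After the first change, unemployed and labor force both rise by 11.42 → E = 367.59, U = 41.89, labor force = 409.48 thousand.
After the second change, unemployed and labor force both fall by 15.18 → E = 367.59, U = 26.71, labor force = 394.30 thousand.
New unemployment rate = 26.71 / 394.30 = 6.77%.
Change = 6.77% − 7.65% = −0.88 percentage points.

The unemployment rate changes by −0.88 percentage points.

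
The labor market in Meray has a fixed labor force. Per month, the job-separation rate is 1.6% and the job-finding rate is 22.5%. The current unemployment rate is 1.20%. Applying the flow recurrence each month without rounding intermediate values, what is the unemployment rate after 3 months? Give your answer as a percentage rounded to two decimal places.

Unemployment rate after three months ≈ 4.26%.

With a fixed labor force, u_{t+1} = u_t + s·(1−u_t) − f·u_t = u_t·(1−s−f) + s.
Here 1−s−f = 0.759 and s = 0.016.
u_1 = 0.012000 × 0.759 + 0.016 = 0.025108.
u_2 = 0.025108 × 0.759 + 0.016 = 0.035057.
u_3 = 0.035057 × 0.759 + 0.016 = 0.042608.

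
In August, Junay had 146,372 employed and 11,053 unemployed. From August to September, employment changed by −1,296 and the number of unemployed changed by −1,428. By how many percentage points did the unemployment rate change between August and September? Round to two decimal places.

August: labor force = 146,372 + 11,053 = 157,425; u = 11,053/157,425 = 7.02%.
September: labor force = 145,076 + 9,625 = 154,701; u = 9,625/154,701 = 6.22%.
Change = 6.22% − 7.02% = −0.80 pp.

The unemployment rate changed by −0.80 percentage points.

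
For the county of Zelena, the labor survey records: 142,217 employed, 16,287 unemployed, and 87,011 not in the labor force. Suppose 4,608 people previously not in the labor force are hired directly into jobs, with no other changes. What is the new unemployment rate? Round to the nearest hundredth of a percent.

New unemployment rate ≈ 9.99%.

Initially, labor force = 142,217 + 16,287 = 158,504, so u = 16,287/158,504 = 10.28%.
After the change, employed and labor force both rise by 4,608; unemployed unchanged → E = 146,825, U = 16,287, labor force = 163,112.
New unemployment rate = 16,287 / 163,112 = 9.99%.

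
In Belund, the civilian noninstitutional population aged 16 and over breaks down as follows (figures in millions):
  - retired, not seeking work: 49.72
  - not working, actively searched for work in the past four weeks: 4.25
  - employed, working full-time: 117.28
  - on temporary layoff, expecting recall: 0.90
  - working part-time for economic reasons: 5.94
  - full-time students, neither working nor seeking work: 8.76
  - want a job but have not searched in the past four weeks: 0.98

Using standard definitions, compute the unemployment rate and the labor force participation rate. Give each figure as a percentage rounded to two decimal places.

Employed = 117.28 + 5.94 = 123.22 million (anyone who worked, including part-time for economic reasons, counts as employed).
Unemployed = 4.25 + 0.90 = 5.15 million (jobless and actively searching, or on temporary layoff).
Labor force = 123.22 + 5.15 = 128.37 million.
Not in labor force = 49.72 + 8.76 + 0.98 = 59.46 million (those not working and not actively searching are outside the labor force — including those who want a job but have given up searching).
Civilian working-age population = 128.37 + 59.46 = 187.83 million.
Unemployment rate = 5.15 / 128.37 = 4.01%.
Labor force participation rate = 128.37 / 187.83 = 68.34%.

Unemployment rate ≈ 4.01%; labor force participation rate ≈ 68.34%.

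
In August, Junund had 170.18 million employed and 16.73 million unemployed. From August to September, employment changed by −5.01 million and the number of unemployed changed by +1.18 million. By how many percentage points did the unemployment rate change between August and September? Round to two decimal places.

The unemployment rate changed by +0.83 percentage points.

August: labor force = 170.18 + 16.73 = 186.91; u = 16.73/186.91 = 8.95%.
September: labor force = 165.17 + 17.91 = 183.08; u = 17.91/183.08 = 9.78%.
Change = 9.78% − 8.95% = +0.83 pp.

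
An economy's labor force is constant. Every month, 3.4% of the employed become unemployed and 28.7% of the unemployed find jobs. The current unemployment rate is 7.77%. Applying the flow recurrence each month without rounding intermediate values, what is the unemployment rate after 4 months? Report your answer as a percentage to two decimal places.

Unemployment rate after four months ≈ 9.99%.

With a fixed labor force, u_{t+1} = u_t + s·(1−u_t) − f·u_t = u_t·(1−s−f) + s.
Here 1−s−f = 0.679 and s = 0.034.
u_1 = 0.077700 × 0.679 + 0.034 = 0.086758.
u_2 = 0.086758 × 0.679 + 0.034 = 0.092909.
u_3 = 0.092909 × 0.679 + 0.034 = 0.097085.
u_4 = 0.097085 × 0.679 + 0.034 = 0.099921.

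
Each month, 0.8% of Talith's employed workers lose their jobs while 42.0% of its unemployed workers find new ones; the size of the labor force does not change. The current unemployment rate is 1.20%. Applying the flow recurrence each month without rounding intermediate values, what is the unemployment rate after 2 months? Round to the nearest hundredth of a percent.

With a fixed labor force, u_{t+1} = u_t + s·(1−u_t) − f·u_t = u_t·(1−s−f) + s.
Here 1−s−f = 0.572 and s = 0.008.
u_1 = 0.012000 × 0.572 + 0.008 = 0.014864.
u_2 = 0.014864 × 0.572 + 0.008 = 0.016502.

Unemployment rate after two months ≈ 1.65%.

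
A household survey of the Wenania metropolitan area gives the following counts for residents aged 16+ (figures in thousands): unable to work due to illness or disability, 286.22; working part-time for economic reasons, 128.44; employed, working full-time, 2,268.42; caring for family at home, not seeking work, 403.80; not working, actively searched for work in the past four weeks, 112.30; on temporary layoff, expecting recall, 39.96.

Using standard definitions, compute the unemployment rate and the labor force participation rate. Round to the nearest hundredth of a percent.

Unemployment rate ≈ 5.97%; labor force participation rate ≈ 78.70%.

Employed = 128.44 + 2,268.42 = 2,396.86 thousand (anyone who worked, including part-time for economic reasons, counts as employed).
Unemployed = 112.30 + 39.96 = 152.26 thousand (jobless and actively searching, or on temporary layoff).
Labor force = 2,396.86 + 152.26 = 2,549.12 thousand.
Not in labor force = 286.22 + 403.80 = 690.02 thousand (those not working and not actively searching are outside the labor force).
Civilian working-age population = 2,549.12 + 690.02 = 3,239.14 thousand.
Unemployment rate = 152.26 / 2,549.12 = 5.97%.
Labor force participation rate = 2,549.12 / 3,239.14 = 78.70%.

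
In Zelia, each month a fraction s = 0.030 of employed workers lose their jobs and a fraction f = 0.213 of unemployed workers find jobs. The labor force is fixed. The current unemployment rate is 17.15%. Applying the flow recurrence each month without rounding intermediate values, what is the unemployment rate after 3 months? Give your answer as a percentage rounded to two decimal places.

With a fixed labor force, u_{t+1} = u_t + s·(1−u_t) − f·u_t = u_t·(1−s−f) + s.
Here 1−s−f = 0.757 and s = 0.030.
u_1 = 0.171500 × 0.757 + 0.030 = 0.159826.
u_2 = 0.159826 × 0.757 + 0.030 = 0.150988.
u_3 = 0.150988 × 0.757 + 0.030 = 0.144298.

Unemployment rate after three months ≈ 14.43%.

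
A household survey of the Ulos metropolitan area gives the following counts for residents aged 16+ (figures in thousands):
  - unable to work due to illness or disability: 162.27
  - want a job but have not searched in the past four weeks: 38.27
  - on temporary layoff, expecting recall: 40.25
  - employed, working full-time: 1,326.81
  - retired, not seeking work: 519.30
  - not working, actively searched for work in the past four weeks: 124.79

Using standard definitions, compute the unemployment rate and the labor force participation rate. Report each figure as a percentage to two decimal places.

Unemployment rate ≈ 11.06%; labor force participation rate ≈ 67.45%.

Employed = 1,326.81 thousand.
Unemployed = 40.25 + 124.79 = 165.04 thousand (jobless and actively searching, or on temporary layoff).
Labor force = 1,326.81 + 165.04 = 1,491.85 thousand.
Not in labor force = 162.27 + 38.27 + 519.30 = 719.84 thousand (those not working and not actively searching are outside the labor force — including those who want a job but have given up searching).
Civilian working-age population = 1,491.85 + 719.84 = 2,211.69 thousand.
Unemployment rate = 165.04 / 1,491.85 = 11.06%.
Labor force participation rate = 1,491.85 / 2,211.69 = 67.45%.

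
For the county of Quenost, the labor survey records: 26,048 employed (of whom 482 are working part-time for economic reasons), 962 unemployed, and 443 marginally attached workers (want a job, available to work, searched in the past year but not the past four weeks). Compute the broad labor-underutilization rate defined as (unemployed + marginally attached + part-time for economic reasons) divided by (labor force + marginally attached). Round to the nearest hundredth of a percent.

Broad underutilization rate ≈ 6.87%.

Labor force = 26,048 + 962 = 27,010.
Numerator = 962 + 443 + 482 = 1,887.
Denominator = 27,010 + 443 = 27,453.
Broad rate = 1,887 / 27,453 = 6.87%.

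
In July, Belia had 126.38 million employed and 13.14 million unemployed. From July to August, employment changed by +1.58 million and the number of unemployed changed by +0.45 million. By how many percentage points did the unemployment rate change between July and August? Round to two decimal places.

The unemployment rate changed by +0.18 percentage points.

July: labor force = 126.38 + 13.14 = 139.52; u = 13.14/139.52 = 9.42%.
August: labor force = 127.96 + 13.59 = 141.55; u = 13.59/141.55 = 9.60%.
Change = 9.60% − 9.42% = +0.18 pp.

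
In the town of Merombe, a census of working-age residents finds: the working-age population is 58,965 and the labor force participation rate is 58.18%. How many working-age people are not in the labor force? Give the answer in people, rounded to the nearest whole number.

About 24,659 are not in the labor force.

Share not in the labor force = 1 − 0.5818 = 0.4182.
Not in labor force = 0.4182 × 58,965 ≈ 24,659.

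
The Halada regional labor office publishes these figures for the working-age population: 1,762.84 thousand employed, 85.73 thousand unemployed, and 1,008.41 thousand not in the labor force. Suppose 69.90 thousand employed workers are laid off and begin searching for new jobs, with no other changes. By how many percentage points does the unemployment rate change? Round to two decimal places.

Initially, labor force = 1,762.84 + 85.73 = 1,848.57 thousand, so u = 85.73/1,848.57 = 4.64%.
After the change, employed falls and unemployed rises by 69.90; labor force unchanged → E = 1,692.94, U = 155.63, labor force = 1,848.57 thousand.
New unemployment rate = 155.63 / 1,848.57 = 8.42%.
Change = 8.42% − 4.64% = +3.78 percentage points.

The unemployment rate changes by +3.78 percentage points.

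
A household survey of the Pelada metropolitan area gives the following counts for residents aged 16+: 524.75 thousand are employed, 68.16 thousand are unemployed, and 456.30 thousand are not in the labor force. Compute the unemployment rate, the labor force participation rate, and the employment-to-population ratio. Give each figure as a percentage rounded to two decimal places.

Unemployment rate ≈ 11.50%; labor force participation rate ≈ 56.51%; employment-population ratio ≈ 50.01%.

Labor force = employed + unemployed = 524.75 + 68.16 = 592.91 thousand.
Working-age population = 592.91 + 456.30 = 1,049.21 thousand.
Unemployment rate = 68.16 / 592.91 = 11.50%.
Labor force participation rate = 592.91 / 1,049.21 = 56.51%.
Employment-population ratio = 524.75 / 1,049.21 = 50.01%.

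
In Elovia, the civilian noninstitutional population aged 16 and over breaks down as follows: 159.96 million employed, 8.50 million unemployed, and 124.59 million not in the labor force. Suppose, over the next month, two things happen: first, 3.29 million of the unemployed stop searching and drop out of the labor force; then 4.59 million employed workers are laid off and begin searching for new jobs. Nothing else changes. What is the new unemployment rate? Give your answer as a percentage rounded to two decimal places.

New unemployment rate ≈ 5.93%.

Initially, labor force = 159.96 + 8.50 = 168.46 million, so u = 8.50/168.46 = 5.05%.
After the first change, unemployed and labor force both fall by 3.29 → E = 159.96, U = 5.21, labor force = 165.17 million.
After the second change, employed falls and unemployed rises by 4.59; labor force unchanged → E = 155.37, U = 9.80, labor force = 165.17 million.
New unemployment rate = 9.80 / 165.17 = 5.93%.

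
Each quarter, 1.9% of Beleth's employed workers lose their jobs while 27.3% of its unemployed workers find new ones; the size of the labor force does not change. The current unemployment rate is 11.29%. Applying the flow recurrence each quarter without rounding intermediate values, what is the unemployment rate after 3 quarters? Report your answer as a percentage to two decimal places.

Unemployment rate after three quarters ≈ 8.20%.

With a fixed labor force, u_{t+1} = u_t + s·(1−u_t) − f·u_t = u_t·(1−s−f) + s.
Here 1−s−f = 0.708 and s = 0.019.
u_1 = 0.112900 × 0.708 + 0.019 = 0.098933.
u_2 = 0.098933 × 0.708 + 0.019 = 0.089045.
u_3 = 0.089045 × 0.708 + 0.019 = 0.082044.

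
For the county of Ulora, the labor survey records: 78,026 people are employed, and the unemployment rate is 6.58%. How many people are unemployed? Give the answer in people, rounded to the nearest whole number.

Let U be the number unemployed. The labor force is E + U, and U/(E+U) = 0.0658.
So U = 0.0658 × 78,026 / (1 − 0.0658) = 5134.11 / 0.9342 ≈ 5,496.

About 5,496 are unemployed.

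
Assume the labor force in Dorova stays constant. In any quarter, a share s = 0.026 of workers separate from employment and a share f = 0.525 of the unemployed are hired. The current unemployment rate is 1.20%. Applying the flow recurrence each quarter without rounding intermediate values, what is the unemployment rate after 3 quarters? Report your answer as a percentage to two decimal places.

With a fixed labor force, u_{t+1} = u_t + s·(1−u_t) − f·u_t = u_t·(1−s−f) + s.
Here 1−s−f = 0.449 and s = 0.026.
u_1 = 0.012000 × 0.449 + 0.026 = 0.031388.
u_2 = 0.031388 × 0.449 + 0.026 = 0.040093.
u_3 = 0.040093 × 0.449 + 0.026 = 0.044002.

Unemployment rate after three quarters ≈ 4.40%.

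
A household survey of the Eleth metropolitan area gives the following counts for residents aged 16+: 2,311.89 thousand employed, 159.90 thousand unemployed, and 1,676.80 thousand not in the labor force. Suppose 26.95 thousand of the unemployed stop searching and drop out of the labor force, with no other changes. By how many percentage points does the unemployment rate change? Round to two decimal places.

The unemployment rate changes by −1.03 percentage points.

Initially, labor force = 2,311.89 + 159.90 = 2,471.79 thousand, so u = 159.90/2,471.79 = 6.47%.
After the change, unemployed and labor force both fall by 26.95 → E = 2,311.89, U = 132.95, labor force = 2,444.84 thousand.
New unemployment rate = 132.95 / 2,444.84 = 5.44%.
Change = 5.44% − 6.47% = −1.03 percentage points.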